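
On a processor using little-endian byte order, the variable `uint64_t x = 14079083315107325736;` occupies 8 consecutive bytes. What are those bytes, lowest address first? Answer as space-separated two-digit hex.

14079083315107325736 in hexadecimal, padded to 64 bits, is 0xC362F3AE5019E728.
Split into bytes (most-significant first): C3 62 F3 AE 50 19 E7 28.
Little-endian stores the least-significant byte at the lowest address.
So at ascending addresses the bytes are 28 E7 19 50 AE F3 62 C3.

28 E7 19 50 AE F3 62 C3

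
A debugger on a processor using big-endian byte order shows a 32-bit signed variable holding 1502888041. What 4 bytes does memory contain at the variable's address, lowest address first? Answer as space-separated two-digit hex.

1502888041 in hexadecimal, padded to 32 bits, is 0x59944069.
Split into bytes (most-significant first): 59 94 40 69.
In big-endian order the high byte comes first in memory.
So the memory order matches the most-significant-first order: 59 94 40 69.

59 94 40 69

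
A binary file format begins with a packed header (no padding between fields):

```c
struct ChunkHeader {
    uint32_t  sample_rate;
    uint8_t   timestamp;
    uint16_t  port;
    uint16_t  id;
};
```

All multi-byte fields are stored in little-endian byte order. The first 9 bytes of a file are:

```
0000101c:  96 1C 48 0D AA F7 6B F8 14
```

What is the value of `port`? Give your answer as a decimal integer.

`port` follows `sample_rate` (4 B), `timestamp` (1 B), so it starts at offset 4 + 1 = 5 and occupies 2 bytes.
Bytes at offsets 5..6: F7 6B.
Little-endian: lowest address holds the least-significant byte.
Reassemble most-significant byte first: 6B F7 → 0x6BF7.
0x6BF7 = 27639.

27639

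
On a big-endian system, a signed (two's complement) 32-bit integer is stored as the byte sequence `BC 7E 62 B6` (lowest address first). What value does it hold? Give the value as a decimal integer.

In big-endian order the high byte comes first in memory.
The bytes are already most-significant first: 0xBC7E62B6.
Top bit is set, so as a signed 32-bit value this is 0xBC7E62B6 − 2^32 = -1132567882.

-1132567882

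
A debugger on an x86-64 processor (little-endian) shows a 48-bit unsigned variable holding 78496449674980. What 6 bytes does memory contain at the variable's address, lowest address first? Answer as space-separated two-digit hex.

78496449674980 in hexadecimal, padded to 48 bits, is 0x476460FFBEE4.
Split into bytes (most-significant first): 47 64 60 FF BE E4.
Little-endian: lowest address holds the least-significant byte.
So at ascending addresses the bytes are E4 BE FF 60 64 47.

E4 BE FF 60 64 47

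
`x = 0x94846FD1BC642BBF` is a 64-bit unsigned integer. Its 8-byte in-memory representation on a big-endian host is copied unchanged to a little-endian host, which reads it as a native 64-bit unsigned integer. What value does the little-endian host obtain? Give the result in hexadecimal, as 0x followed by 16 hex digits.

Stored big-endian, the bytes at ascending addresses are 94 84 6F D1 BC 64 2B BF.
Read back as little-endian, the first byte is least significant, giving 0xBF2B64BCD16F8494.

0xBF2B64BCD16F8494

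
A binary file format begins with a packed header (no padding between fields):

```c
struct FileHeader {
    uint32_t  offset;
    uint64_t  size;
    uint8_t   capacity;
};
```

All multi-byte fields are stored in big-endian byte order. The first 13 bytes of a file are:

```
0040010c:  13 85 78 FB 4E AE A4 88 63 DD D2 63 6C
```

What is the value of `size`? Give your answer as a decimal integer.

`size` follows `offset` (4 bytes), so it starts at byte offset 4 and occupies 8 bytes.
Bytes at offsets 4..11: 4E AE A4 88 63 DD D2 63.
Big-endian stores the most-significant byte at the lowest address.
The bytes are already most-significant first: 0x4EAEA48863DDD263.
0x4EAEA48863DDD263 = 5669649886604022371.

5669649886604022371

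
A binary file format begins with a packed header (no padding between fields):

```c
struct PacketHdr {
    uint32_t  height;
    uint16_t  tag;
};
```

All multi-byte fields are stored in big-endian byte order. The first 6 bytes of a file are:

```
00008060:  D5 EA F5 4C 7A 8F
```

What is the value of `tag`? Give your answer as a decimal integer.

31375

`tag` follows `height` (4 bytes), so it starts at byte offset 4 and occupies 2 bytes.
Bytes at offsets 4..5: 7A 8F.
Big-endian: lowest address holds the most-significant byte.
The bytes are already most-significant first: 0x7A8F.
0x7A8F = 31375.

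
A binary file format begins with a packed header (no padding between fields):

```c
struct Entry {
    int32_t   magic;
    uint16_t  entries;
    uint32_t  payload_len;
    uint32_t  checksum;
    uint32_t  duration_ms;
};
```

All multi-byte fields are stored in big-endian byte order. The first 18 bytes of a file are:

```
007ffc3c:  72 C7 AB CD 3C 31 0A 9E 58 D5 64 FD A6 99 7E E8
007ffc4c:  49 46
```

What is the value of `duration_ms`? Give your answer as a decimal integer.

`duration_ms` follows `magic` (4 B), `entries` (2 B), `payload_len` (4 B), `checksum` (4 B), so it starts at offset 4 + 2 + 4 + 4 = 14 and occupies 4 bytes.
Bytes at offsets 14..17: 7E E8 49 46.
In big-endian order the high byte comes first in memory.
The bytes are already most-significant first: 0x7EE84946.
0x7EE84946 = 2129152326.

2129152326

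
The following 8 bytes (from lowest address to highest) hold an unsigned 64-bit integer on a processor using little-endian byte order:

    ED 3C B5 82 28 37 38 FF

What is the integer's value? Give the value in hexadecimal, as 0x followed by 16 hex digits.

Little-endian stores the least-significant byte at the lowest address.
Reassemble most-significant byte first: FF 38 37 28 82 B5 3C ED → 0xFF38372882B53CED.

0xFF38372882B53CED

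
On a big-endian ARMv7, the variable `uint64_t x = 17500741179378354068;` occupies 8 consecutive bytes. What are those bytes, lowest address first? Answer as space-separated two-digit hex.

17500741179378354068 in hexadecimal, padded to 64 bits, is 0xF2DF1F6136E5C794.
Split into bytes (most-significant first): F2 DF 1F 61 36 E5 C7 94.
Big-endian: lowest address holds the most-significant byte.
So the memory order matches the most-significant-first order: F2 DF 1F 61 36 E5 C7 94.

F2 DF 1F 61 36 E5 C7 94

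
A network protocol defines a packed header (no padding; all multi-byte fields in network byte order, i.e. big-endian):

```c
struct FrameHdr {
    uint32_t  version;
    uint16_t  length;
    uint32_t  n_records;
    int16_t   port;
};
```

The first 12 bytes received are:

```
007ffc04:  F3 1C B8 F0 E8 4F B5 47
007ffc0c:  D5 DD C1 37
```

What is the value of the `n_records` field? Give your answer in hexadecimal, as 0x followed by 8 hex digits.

`n_records` follows `version` (4 B), `length` (2 B), so it starts at offset 4 + 2 = 6 and occupies 4 bytes.
Bytes at offsets 6..9: B5 47 D5 DD.
In big-endian order the high byte comes first in memory.
The bytes are already most-significant first: 0xB547D5DD.

0xB547D5DD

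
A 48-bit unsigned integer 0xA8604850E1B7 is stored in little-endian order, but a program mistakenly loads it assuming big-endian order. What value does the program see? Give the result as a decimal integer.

202178342445224

Stored little-endian, the bytes at ascending addresses are B7 E1 50 48 60 A8.
Read back as big-endian, the last byte is least significant, giving 0xB7E1504860A8.
0xB7E1504860A8 = 202178342445224.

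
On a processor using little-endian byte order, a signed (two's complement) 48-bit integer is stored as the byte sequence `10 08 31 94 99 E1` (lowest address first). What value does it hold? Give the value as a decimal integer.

-33425244223472

Little-endian stores the least-significant byte at the lowest address.
Reassemble most-significant byte first: E1 99 94 31 08 10 → 0xE19994310810.
Top bit is set, so as a signed 48-bit value this is 0xE19994310810 − 2^48 = -33425244223472.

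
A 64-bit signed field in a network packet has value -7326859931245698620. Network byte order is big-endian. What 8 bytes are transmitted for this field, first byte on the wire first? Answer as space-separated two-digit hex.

Two's complement of -7326859931245698620 in 64 bits: 7326859931245698620 = 0x65AE3C49C0F15E3C; invert → 0x9A51C3B63F0EA1C3; add 1 → 0x9A51C3B63F0EA1C4.
Split into bytes (most-significant first): 9A 51 C3 B6 3F 0E A1 C4.
Big-endian stores the most-significant byte at the lowest address.
So the memory order matches the most-significant-first order: 9A 51 C3 B6 3F 0E A1 C4.

9A 51 C3 B6 3F 0E A1 C4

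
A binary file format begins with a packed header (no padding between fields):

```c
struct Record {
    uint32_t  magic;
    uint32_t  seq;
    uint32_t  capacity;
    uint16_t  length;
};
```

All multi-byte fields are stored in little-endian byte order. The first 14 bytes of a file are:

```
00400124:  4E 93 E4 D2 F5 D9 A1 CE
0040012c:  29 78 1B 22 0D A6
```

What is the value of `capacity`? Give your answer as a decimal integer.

572225577

`capacity` follows `magic` (4 B), `seq` (4 B), so it starts at offset 4 + 4 = 8 and occupies 4 bytes.
Bytes at offsets 8..11: 29 78 1B 22.
Little-endian stores the least-significant byte at the lowest address.
Reassemble most-significant byte first: 22 1B 78 29 → 0x221B7829.
0x221B7829 = 572225577.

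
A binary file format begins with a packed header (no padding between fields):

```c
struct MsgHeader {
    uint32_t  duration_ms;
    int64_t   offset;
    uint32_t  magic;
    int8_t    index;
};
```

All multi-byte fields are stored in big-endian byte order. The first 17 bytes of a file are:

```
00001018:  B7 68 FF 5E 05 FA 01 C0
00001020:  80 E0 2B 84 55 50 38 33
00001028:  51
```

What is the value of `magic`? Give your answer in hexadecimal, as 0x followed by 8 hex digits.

0x55503833

`magic` follows `duration_ms` (4 B), `offset` (8 B), so it starts at offset 4 + 8 = 12 and occupies 4 bytes.
Bytes at offsets 12..15: 55 50 38 33.
Big-endian: lowest address holds the most-significant byte.
The bytes are already most-significant first: 0x55503833.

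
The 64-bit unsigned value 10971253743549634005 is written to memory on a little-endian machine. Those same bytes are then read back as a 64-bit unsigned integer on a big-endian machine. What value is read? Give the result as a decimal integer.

10971253743549634005 in 64-bit hexadecimal is 0x9841B926CCF355D5.
Stored little-endian, the bytes at ascending addresses are D5 55 F3 CC 26 B9 41 98.
Read back as big-endian, the last byte is least significant, giving 0xD555F3CC26B94198.
0xD555F3CC26B94198 = 15372460961247609240.

15372460961247609240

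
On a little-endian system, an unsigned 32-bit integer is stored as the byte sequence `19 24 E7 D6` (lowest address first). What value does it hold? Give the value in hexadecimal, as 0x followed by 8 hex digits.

Little-endian stores the least-significant byte at the lowest address.
Reassemble most-significant byte first: D6 E7 24 19 → 0xD6E72419.

0xD6E72419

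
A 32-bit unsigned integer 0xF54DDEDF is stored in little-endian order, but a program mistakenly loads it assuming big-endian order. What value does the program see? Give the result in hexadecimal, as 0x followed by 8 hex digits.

0xDFDE4DF5

Stored little-endian, the bytes at ascending addresses are DF DE 4D F5.
Read back as big-endian, the last byte is least significant, giving 0xDFDE4DF5.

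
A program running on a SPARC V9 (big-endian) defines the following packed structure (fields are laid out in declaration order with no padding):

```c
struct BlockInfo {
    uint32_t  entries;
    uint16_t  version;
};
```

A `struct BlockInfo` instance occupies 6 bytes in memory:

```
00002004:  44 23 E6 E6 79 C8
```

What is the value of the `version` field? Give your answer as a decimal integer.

`version` follows `entries` (4 bytes), so it starts at byte offset 4 and occupies 2 bytes.
Bytes at offsets 4..5: 79 C8.
Big-endian stores the most-significant byte at the lowest address.
The bytes are already most-significant first: 0x79C8.
0x79C8 = 31176.

31176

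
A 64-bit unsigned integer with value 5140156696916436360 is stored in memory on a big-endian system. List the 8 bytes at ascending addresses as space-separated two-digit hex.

5140156696916436360 in hexadecimal, padded to 64 bits, is 0x47558148398CA588.
Split into bytes (most-significant first): 47 55 81 48 39 8C A5 88.
In big-endian order the high byte comes first in memory.
So the memory order matches the most-significant-first order: 47 55 81 48 39 8C A5 88.

47 55 81 48 39 8C A5 88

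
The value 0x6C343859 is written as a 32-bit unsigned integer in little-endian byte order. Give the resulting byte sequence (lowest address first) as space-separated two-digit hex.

59 38 34 6C

Split into bytes (most-significant first): 6C 34 38 59.
Little-endian stores the least-significant byte at the lowest address.
So at ascending addresses the bytes are 59 38 34 6C.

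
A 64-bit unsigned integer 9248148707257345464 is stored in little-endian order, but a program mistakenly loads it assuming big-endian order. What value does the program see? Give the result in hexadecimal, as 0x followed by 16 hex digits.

0xB8E50F1E40065880

9248148707257345464 in 64-bit hexadecimal is 0x805806401E0FE5B8.
Stored little-endian, the bytes at ascending addresses are B8 E5 0F 1E 40 06 58 80.
Read back as big-endian, the last byte is least significant, giving 0xB8E50F1E40065880.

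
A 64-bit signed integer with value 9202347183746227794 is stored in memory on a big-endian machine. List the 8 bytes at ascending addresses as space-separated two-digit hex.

7F B5 4E 01 EB 02 9E 52

9202347183746227794 in hexadecimal, padded to 64 bits, is 0x7FB54E01EB029E52.
Split into bytes (most-significant first): 7F B5 4E 01 EB 02 9E 52.
In big-endian order the high byte comes first in memory.
So the memory order matches the most-significant-first order: 7F B5 4E 01 EB 02 9E 52.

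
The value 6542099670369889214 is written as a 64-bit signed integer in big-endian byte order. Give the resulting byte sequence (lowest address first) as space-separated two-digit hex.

6542099670369889214 in hexadecimal, padded to 64 bits, is 0x5ACA34FD1998EBBE.
Split into bytes (most-significant first): 5A CA 34 FD 19 98 EB BE.
Big-endian: lowest address holds the most-significant byte.
So the memory order matches the most-significant-first order: 5A CA 34 FD 19 98 EB BE.

5A CA 34 FD 19 98 EB BE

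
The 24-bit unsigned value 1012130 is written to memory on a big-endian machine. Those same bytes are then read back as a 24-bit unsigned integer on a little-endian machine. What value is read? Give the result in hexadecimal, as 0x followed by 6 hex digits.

1012130 in 24-bit hexadecimal is 0x0F71A2.
Stored big-endian, the bytes at ascending addresses are 0F 71 A2.
Read back as little-endian, the first byte is least significant, giving 0xA2710F.

0xA2710F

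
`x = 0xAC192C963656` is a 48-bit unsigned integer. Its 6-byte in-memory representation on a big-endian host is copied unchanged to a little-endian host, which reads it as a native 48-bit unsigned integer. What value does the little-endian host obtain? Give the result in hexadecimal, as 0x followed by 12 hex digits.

Stored big-endian, the bytes at ascending addresses are AC 19 2C 96 36 56.
Read back as little-endian, the first byte is least significant, giving 0x5636962C19AC.

0x5636962C19AC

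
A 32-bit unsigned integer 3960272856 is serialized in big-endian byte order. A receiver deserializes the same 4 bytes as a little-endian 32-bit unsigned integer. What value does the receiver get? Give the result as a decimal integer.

3640069356

3960272856 in 32-bit hexadecimal is 0xEC0CF7D8.
Stored big-endian, the bytes at ascending addresses are EC 0C F7 D8.
Read back as little-endian, the first byte is least significant, giving 0xD8F70CEC.
0xD8F70CEC = 3640069356.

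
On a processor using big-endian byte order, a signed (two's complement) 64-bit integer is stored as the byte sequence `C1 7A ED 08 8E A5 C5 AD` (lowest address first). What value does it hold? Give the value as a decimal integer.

-4505027856222009939

In big-endian order the high byte comes first in memory.
The bytes are already most-significant first: 0xC17AED088EA5C5AD.
Top bit is set, so as a signed 64-bit value this is 0xC17AED088EA5C5AD − 2^64 = -4505027856222009939.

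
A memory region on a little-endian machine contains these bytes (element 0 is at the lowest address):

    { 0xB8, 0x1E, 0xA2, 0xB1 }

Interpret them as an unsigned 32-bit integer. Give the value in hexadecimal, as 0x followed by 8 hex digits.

0xB1A21EB8

Little-endian stores the least-significant byte at the lowest address.
Reassemble most-significant byte first: B1 A2 1E B8 → 0xB1A21EB8.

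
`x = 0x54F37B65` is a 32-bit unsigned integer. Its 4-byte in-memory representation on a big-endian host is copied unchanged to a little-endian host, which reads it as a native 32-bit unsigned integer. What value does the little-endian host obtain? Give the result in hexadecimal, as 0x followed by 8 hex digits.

0x657BF354

Stored big-endian, the bytes at ascending addresses are 54 F3 7B 65.
Read back as little-endian, the first byte is least significant, giving 0x657BF354.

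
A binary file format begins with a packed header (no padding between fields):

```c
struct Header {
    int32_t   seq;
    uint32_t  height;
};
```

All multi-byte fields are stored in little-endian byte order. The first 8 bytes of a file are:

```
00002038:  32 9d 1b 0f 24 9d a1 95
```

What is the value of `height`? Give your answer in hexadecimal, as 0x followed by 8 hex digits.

`height` follows `seq` (4 bytes), so it starts at byte offset 4 and occupies 4 bytes.
Bytes at offsets 4..7: 24 9D A1 95.
Little-endian stores the least-significant byte at the lowest address.
Reassemble most-significant byte first: 95 A1 9D 24 → 0x95A19D24.

0x95A19D24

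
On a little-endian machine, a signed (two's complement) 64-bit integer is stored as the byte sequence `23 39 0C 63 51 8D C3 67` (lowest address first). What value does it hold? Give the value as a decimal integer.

7476975187058768163

Little-endian stores the least-significant byte at the lowest address.
Reassemble most-significant byte first: 67 C3 8D 51 63 0C 39 23 → 0x67C38D51630C3923.
0x67C38D51630C3923 = 7476975187058768163.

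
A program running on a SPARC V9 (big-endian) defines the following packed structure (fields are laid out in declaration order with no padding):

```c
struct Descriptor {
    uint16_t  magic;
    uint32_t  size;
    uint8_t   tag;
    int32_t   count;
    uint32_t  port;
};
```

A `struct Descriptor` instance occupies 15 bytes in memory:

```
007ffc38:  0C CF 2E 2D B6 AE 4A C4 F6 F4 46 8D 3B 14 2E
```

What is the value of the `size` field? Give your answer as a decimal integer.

774747822

`size` follows `magic` (2 bytes), so it starts at byte offset 2 and occupies 4 bytes.
Bytes at offsets 2..5: 2E 2D B6 AE.
Big-endian: lowest address holds the most-significant byte.
The bytes are already most-significant first: 0x2E2DB6AE.
0x2E2DB6AE = 774747822.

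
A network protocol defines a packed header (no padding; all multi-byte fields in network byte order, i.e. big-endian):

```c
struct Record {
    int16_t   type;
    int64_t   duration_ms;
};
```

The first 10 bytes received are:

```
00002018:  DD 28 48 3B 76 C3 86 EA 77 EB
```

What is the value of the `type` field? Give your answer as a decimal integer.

`type` is the first field, at byte offset 0, occupying 2 bytes.
Bytes at offsets 0..1: DD 28.
Big-endian stores the most-significant byte at the lowest address.
The bytes are already most-significant first: 0xDD28.
Top bit is set, so as a signed 16-bit value this is 0xDD28 − 2^16 = -8920.

-8920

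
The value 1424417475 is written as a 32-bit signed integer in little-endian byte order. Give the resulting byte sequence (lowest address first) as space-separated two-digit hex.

C3 E2 E6 54

1424417475 in hexadecimal, padded to 32 bits, is 0x54E6E2C3.
Split into bytes (most-significant first): 54 E6 E2 C3.
In little-endian order the low byte comes first in memory.
So at ascending addresses the bytes are C3 E2 E6 54.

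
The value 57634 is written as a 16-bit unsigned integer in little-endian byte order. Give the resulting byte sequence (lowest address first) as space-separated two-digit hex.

22 E1

57634 in hexadecimal, padded to 16 bits, is 0xE122.
Split into bytes (most-significant first): E1 22.
Little-endian: lowest address holds the least-significant byte.
So at ascending addresses the bytes are 22 E1.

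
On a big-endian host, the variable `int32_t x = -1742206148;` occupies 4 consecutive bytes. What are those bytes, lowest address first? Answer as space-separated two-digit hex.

Two's complement of -1742206148 in 32 bits: 1742206148 = 0x67D7F4C4; invert → 0x98280B3B; add 1 → 0x98280B3C.
Split into bytes (most-significant first): 98 28 0B 3C.
Big-endian: lowest address holds the most-significant byte.
So the memory order matches the most-significant-first order: 98 28 0B 3C.

98 28 0B 3C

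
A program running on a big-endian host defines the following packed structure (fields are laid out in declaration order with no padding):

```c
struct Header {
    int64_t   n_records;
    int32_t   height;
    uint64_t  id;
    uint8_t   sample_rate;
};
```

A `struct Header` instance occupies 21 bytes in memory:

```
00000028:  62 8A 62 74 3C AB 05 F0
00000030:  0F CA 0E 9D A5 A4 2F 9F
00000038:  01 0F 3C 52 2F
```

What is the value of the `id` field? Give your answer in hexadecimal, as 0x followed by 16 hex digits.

0xA5A42F9F010F3C52

`id` follows `n_records` (8 B), `height` (4 B), so it starts at offset 8 + 4 = 12 and occupies 8 bytes.
Bytes at offsets 12..19: A5 A4 2F 9F 01 0F 3C 52.
Big-endian stores the most-significant byte at the lowest address.
The bytes are already most-significant first: 0xA5A42F9F010F3C52.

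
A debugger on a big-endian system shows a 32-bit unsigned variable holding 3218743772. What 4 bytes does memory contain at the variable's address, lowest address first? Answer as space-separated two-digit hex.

3218743772 in hexadecimal, padded to 32 bits, is 0xBFDA21DC.
Split into bytes (most-significant first): BF DA 21 DC.
In big-endian order the high byte comes first in memory.
So the memory order matches the most-significant-first order: BF DA 21 DC.

BF DA 21 DC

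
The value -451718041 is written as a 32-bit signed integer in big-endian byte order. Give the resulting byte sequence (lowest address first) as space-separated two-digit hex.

Two's complement of -451718041 in 32 bits: 451718041 = 0x1AECAB99; invert → 0xE5135466; add 1 → 0xE5135467.
Split into bytes (most-significant first): E5 13 54 67.
Big-endian stores the most-significant byte at the lowest address.
So the memory order matches the most-significant-first order: E5 13 54 67.

E5 13 54 67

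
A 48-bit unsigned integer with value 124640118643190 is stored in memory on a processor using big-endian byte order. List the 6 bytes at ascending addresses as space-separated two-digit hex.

71 5C 09 FF 19 F6

124640118643190 in hexadecimal, padded to 48 bits, is 0x715C09FF19F6.
Split into bytes (most-significant first): 71 5C 09 FF 19 F6.
Big-endian stores the most-significant byte at the lowest address.
So the memory order matches the most-significant-first order: 71 5C 09 FF 19 F6.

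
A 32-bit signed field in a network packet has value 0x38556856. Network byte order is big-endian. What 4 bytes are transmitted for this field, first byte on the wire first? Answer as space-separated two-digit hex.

Split into bytes (most-significant first): 38 55 68 56.
In big-endian order the high byte comes first in memory.
So the memory order matches the most-significant-first order: 38 55 68 56.

38 55 68 56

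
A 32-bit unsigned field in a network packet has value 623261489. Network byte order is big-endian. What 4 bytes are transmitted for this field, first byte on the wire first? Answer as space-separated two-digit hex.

25 26 37 31

623261489 in hexadecimal, padded to 32 bits, is 0x25263731.
Split into bytes (most-significant first): 25 26 37 31.
In big-endian order the high byte comes first in memory.
So the memory order matches the most-significant-first order: 25 26 37 31.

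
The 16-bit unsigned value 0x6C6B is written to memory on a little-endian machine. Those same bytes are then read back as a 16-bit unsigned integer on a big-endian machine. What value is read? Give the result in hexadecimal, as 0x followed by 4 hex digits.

Stored little-endian, the bytes at ascending addresses are 6B 6C.
Read back as big-endian, the last byte is least significant, giving 0x6B6C.

0x6B6C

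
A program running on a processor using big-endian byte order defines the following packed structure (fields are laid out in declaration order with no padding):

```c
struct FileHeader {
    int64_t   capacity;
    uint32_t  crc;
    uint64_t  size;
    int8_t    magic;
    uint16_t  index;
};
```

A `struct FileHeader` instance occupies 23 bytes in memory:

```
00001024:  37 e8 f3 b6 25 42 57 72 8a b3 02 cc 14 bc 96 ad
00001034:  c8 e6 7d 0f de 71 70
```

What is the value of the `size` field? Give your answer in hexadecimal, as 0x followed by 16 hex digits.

`size` follows `capacity` (8 B), `crc` (4 B), so it starts at offset 8 + 4 = 12 and occupies 8 bytes.
Bytes at offsets 12..19: 14 BC 96 AD C8 E6 7D 0F.
Big-endian stores the most-significant byte at the lowest address.
The bytes are already most-significant first: 0x14BC96ADC8E67D0F.

0x14BC96ADC8E67D0F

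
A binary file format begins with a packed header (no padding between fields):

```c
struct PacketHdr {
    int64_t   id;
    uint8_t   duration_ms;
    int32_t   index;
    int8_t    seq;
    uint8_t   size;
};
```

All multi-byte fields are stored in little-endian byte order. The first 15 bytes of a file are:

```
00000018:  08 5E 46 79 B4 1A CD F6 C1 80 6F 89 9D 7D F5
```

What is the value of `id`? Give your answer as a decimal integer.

-662844207722504696

`id` is the first field, at byte offset 0, occupying 8 bytes.
Bytes at offsets 0..7: 08 5E 46 79 B4 1A CD F6.
Little-endian stores the least-significant byte at the lowest address.
Reassemble most-significant byte first: F6 CD 1A B4 79 46 5E 08 → 0xF6CD1AB479465E08.
Top bit is set, so as a signed 64-bit value this is 0xF6CD1AB479465E08 − 2^64 = -662844207722504696.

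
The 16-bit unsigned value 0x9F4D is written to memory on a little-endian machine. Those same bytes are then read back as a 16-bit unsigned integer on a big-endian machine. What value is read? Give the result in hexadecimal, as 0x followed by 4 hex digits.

0x4D9F

Stored little-endian, the bytes at ascending addresses are 4D 9F.
Read back as big-endian, the last byte is least significant, giving 0x4D9F.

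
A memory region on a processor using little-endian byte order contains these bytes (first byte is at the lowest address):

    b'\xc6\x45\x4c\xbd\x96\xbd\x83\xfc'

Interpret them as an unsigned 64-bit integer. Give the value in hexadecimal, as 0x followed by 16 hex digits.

Little-endian stores the least-significant byte at the lowest address.
Reassemble most-significant byte first: FC 83 BD 96 BD 4C 45 C6 → 0xFC83BD96BD4C45C6.

0xFC83BD96BD4C45C6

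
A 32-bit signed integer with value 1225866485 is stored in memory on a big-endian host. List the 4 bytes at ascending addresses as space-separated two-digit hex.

49 11 3C F5

1225866485 in hexadecimal, padded to 32 bits, is 0x49113CF5.
Split into bytes (most-significant first): 49 11 3C F5.
In big-endian order the high byte comes first in memory.
So the memory order matches the most-significant-first order: 49 11 3C F5.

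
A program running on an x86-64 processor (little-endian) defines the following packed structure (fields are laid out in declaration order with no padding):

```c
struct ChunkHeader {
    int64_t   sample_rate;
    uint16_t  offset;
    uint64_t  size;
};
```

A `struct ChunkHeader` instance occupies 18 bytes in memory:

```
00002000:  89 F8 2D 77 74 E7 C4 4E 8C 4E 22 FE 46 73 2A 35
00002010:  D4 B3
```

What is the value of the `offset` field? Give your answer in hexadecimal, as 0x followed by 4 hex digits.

`offset` follows `sample_rate` (8 bytes), so it starts at byte offset 8 and occupies 2 bytes.
Bytes at offsets 8..9: 8C 4E.
In little-endian order the low byte comes first in memory.
Reassemble most-significant byte first: 4E 8C → 0x4E8C.

0x4E8C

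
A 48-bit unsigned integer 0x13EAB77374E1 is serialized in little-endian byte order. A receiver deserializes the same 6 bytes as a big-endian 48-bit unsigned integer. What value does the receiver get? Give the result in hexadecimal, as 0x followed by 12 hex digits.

0xE17473B7EA13

Stored little-endian, the bytes at ascending addresses are E1 74 73 B7 EA 13.
Read back as big-endian, the last byte is least significant, giving 0xE17473B7EA13.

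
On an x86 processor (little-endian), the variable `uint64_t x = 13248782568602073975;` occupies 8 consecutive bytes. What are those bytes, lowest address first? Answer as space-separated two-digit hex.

13248782568602073975 in hexadecimal, padded to 64 bits, is 0xB7DD218D13E9FB77.
Split into bytes (most-significant first): B7 DD 21 8D 13 E9 FB 77.
Little-endian: lowest address holds the least-significant byte.
So at ascending addresses the bytes are 77 FB E9 13 8D 21 DD B7.

77 FB E9 13 8D 21 DD B7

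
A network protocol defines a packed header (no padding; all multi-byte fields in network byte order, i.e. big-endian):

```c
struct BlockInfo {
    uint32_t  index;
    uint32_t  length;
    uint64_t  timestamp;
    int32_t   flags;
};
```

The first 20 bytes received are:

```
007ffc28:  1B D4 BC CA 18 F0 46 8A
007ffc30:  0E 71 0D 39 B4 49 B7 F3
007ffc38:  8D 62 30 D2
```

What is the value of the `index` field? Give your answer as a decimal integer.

466926794

`index` is the first field, at byte offset 0, occupying 4 bytes.
Bytes at offsets 0..3: 1B D4 BC CA.
Big-endian stores the most-significant byte at the lowest address.
The bytes are already most-significant first: 0x1BD4BCCA.
0x1BD4BCCA = 466926794.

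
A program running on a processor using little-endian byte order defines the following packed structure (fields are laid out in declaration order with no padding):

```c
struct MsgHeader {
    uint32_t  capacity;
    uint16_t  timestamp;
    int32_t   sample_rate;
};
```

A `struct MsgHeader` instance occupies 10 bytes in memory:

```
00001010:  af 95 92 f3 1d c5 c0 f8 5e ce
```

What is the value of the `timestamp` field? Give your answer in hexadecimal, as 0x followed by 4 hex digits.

0xC51D

`timestamp` follows `capacity` (4 bytes), so it starts at byte offset 4 and occupies 2 bytes.
Bytes at offsets 4..5: 1D C5.
Little-endian: lowest address holds the least-significant byte.
Reassemble most-significant byte first: C5 1D → 0xC51D.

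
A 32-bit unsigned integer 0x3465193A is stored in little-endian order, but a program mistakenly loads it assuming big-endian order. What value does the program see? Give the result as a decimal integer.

974742836

Stored little-endian, the bytes at ascending addresses are 3A 19 65 34.
Read back as big-endian, the last byte is least significant, giving 0x3A196534.
0x3A196534 = 974742836.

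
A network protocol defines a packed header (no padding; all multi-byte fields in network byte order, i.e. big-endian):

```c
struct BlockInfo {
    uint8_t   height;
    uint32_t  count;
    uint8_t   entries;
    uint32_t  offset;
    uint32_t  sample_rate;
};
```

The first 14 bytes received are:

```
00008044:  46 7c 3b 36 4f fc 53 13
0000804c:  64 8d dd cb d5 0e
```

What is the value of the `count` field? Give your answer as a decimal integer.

`count` follows `height` (1 byte), so it starts at byte offset 1 and occupies 4 bytes.
Bytes at offsets 1..4: 7C 3B 36 4F.
In big-endian order the high byte comes first in memory.
The bytes are already most-significant first: 0x7C3B364F.
0x7C3B364F = 2084255311.

2084255311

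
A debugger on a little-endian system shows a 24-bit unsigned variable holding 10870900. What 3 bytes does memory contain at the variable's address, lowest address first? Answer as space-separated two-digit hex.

74 E0 A5

10870900 in hexadecimal, padded to 24 bits, is 0xA5E074.
Split into bytes (most-significant first): A5 E0 74.
In little-endian order the low byte comes first in memory.
So at ascending addresses the bytes are 74 E0 A5.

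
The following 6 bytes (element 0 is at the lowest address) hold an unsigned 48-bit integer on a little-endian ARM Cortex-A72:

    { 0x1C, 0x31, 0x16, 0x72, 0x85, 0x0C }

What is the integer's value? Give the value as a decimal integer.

Little-endian stores the least-significant byte at the lowest address.
Reassemble most-significant byte first: 0C 85 72 16 31 1C → 0x0C857216311C.
0x0C857216311C = 13767284240668.

13767284240668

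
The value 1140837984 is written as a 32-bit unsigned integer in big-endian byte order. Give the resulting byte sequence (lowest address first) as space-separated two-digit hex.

43 FF CE 60

1140837984 in hexadecimal, padded to 32 bits, is 0x43FFCE60.
Split into bytes (most-significant first): 43 FF CE 60.
Big-endian: lowest address holds the most-significant byte.
So the memory order matches the most-significant-first order: 43 FF CE 60.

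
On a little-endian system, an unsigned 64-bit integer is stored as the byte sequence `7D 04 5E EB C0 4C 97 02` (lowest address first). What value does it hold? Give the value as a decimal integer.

Little-endian stores the least-significant byte at the lowest address.
Reassemble most-significant byte first: 02 97 4C C0 EB 5E 04 7D → 0x02974CC0EB5E047D.
0x02974CC0EB5E047D = 186702301025404029.

186702301025404029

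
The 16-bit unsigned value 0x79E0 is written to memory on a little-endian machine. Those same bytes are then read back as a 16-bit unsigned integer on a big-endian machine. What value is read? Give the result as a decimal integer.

Stored little-endian, the bytes at ascending addresses are E0 79.
Read back as big-endian, the last byte is least significant, giving 0xE079.
0xE079 = 57465.

57465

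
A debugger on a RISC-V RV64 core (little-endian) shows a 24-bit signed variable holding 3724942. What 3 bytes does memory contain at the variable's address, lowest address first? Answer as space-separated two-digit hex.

8E D6 38

3724942 in hexadecimal, padded to 24 bits, is 0x38D68E.
Split into bytes (most-significant first): 38 D6 8E.
Little-endian: lowest address holds the least-significant byte.
So at ascending addresses the bytes are 8E D6 38.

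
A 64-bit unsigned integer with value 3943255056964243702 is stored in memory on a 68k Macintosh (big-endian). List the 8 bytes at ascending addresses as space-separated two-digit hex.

3943255056964243702 in hexadecimal, padded to 64 bits, is 0x36B94195011DD0F6.
Split into bytes (most-significant first): 36 B9 41 95 01 1D D0 F6.
Big-endian stores the most-significant byte at the lowest address.
So the memory order matches the most-significant-first order: 36 B9 41 95 01 1D D0 F6.

36 B9 41 95 01 1D D0 F6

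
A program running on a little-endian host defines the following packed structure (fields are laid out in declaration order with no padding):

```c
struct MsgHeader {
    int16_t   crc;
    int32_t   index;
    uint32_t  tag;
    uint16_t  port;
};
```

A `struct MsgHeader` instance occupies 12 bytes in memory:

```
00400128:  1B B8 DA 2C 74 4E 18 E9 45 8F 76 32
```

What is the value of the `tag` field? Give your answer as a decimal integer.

2403723544

`tag` follows `crc` (2 B), `index` (4 B), so it starts at offset 2 + 4 = 6 and occupies 4 bytes.
Bytes at offsets 6..9: 18 E9 45 8F.
In little-endian order the low byte comes first in memory.
Reassemble most-significant byte first: 8F 45 E9 18 → 0x8F45E918.
0x8F45E918 = 2403723544.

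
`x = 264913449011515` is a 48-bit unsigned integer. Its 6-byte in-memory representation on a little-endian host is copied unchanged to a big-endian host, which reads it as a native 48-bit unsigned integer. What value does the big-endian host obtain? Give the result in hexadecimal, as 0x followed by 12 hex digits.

264913449011515 in 48-bit hexadecimal is 0xF0EFF806493B.
Stored little-endian, the bytes at ascending addresses are 3B 49 06 F8 EF F0.
Read back as big-endian, the last byte is least significant, giving 0x3B4906F8EFF0.

0x3B4906F8EFF0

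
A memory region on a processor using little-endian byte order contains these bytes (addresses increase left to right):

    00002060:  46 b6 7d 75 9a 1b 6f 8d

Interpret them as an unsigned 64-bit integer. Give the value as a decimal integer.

Little-endian stores the least-significant byte at the lowest address.
Reassemble most-significant byte first: 8D 6F 1B 9A 75 7D B6 46 → 0x8D6F1B9A757DB646.
0x8D6F1B9A757DB646 = 10191394831972808262.

10191394831972808262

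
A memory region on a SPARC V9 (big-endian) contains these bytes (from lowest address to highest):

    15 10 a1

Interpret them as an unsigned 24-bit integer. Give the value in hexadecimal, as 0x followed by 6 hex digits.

0x1510A1

Big-endian: lowest address holds the most-significant byte.
The bytes are already most-significant first: 0x1510A1.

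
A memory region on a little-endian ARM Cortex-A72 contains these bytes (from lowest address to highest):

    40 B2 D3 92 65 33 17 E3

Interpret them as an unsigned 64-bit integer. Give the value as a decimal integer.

16363604282422047296

Little-endian stores the least-significant byte at the lowest address.
Reassemble most-significant byte first: E3 17 33 65 92 D3 B2 40 → 0xE317336592D3B240.
0xE317336592D3B240 = 16363604282422047296.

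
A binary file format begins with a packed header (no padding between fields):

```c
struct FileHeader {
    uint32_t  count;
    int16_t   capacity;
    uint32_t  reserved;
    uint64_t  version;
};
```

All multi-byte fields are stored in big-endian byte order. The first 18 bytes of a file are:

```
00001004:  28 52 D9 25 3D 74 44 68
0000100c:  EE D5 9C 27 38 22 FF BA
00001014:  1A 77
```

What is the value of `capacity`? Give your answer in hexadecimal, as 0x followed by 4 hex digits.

0x3D74

`capacity` follows `count` (4 bytes), so it starts at byte offset 4 and occupies 2 bytes.
Bytes at offsets 4..5: 3D 74.
In big-endian order the high byte comes first in memory.
The bytes are already most-significant first: 0x3D74.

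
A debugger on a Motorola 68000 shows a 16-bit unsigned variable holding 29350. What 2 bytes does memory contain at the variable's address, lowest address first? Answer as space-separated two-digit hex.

29350 in hexadecimal, padded to 16 bits, is 0x72A6.
Split into bytes (most-significant first): 72 A6.
In big-endian order the high byte comes first in memory.
So the memory order matches the most-significant-first order: 72 A6.

72 A6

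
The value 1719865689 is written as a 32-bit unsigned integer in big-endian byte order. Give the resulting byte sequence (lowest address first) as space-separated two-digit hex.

1719865689 in hexadecimal, padded to 32 bits, is 0x66831159.
Split into bytes (most-significant first): 66 83 11 59.
Big-endian: lowest address holds the most-significant byte.
So the memory order matches the most-significant-first order: 66 83 11 59.

66 83 11 59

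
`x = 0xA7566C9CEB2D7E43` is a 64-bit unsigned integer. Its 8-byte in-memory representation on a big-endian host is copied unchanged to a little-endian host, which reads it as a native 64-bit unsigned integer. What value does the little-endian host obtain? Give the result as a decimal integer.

Stored big-endian, the bytes at ascending addresses are A7 56 6C 9C EB 2D 7E 43.
Read back as little-endian, the first byte is least significant, giving 0x437E2DEB9C6C56A7.
0x437E2DEB9C6C56A7 = 4863375137571624615.

4863375137571624615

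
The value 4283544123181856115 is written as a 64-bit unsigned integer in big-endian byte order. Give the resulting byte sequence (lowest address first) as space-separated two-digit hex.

3B 72 34 AF 51 F7 75 73

4283544123181856115 in hexadecimal, padded to 64 bits, is 0x3B7234AF51F77573.
Split into bytes (most-significant first): 3B 72 34 AF 51 F7 75 73.
Big-endian stores the most-significant byte at the lowest address.
So the memory order matches the most-significant-first order: 3B 72 34 AF 51 F7 75 73.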